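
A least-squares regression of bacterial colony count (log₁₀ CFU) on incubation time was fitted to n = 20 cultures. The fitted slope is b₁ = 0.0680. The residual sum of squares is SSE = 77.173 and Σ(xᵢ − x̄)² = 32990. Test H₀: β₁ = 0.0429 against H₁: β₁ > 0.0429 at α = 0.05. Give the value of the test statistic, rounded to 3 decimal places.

MSE = SSE/(n − 2) = 77.173/18 = 4.28739.
SE(b₁) = √(MSE/Sₓₓ) = √(4.28739/32990) = 0.0114.
t = (0.0680 − 0.0429) / 0.0114 = 2.202.
df = n − 2 = 18.
One-sided p ≈ 0.0205, which is < 0.05, so reject H₀.
There is evidence that the true slope on incubation time exceeds 0.0429 log₁₀ CFU per unit.

t = 2.202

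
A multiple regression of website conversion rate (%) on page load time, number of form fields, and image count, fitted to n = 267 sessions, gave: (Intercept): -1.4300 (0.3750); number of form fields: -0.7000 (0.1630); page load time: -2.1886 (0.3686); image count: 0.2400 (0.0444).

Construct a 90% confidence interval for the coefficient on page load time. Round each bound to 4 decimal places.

Read off: b = -2.1886, SE = 0.3686 for page load time.
df = n − k − 1 = 267 − 3 − 1 = 263.
t* = t_{0.05, 263} = 1.650668.
Margin = t* × SE = 1.650668 × 0.3686 = 0.608436.
CI: -2.1886 ± 0.608436 → (-2.7970, -1.5802).

(-2.7970, -1.5802)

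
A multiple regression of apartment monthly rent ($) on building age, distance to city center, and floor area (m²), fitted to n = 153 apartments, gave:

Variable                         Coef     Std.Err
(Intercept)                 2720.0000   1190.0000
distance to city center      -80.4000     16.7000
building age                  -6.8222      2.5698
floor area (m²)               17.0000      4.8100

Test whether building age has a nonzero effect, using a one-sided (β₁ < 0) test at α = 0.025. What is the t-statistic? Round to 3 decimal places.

Read off: b = -6.8222, SE = 2.5698 for building age.
H₀: β₁ = 0 vs H₁: β₁ < 0.
t = -6.8222 / 2.5698 = -2.655.
df = n − k − 1 = 153 − 3 − 1 = 149.
One-sided p ≈ 0.0044, which is < 0.025, so reject H₀.
There is evidence that the true slope on building age is negative, holding the other predictors fixed.

t = -2.655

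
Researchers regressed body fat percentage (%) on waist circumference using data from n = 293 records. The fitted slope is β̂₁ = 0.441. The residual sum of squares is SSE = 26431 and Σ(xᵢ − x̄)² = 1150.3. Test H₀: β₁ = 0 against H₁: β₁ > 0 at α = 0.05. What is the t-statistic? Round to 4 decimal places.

MSE = SSE/(n − 2) = 26431/291 = 90.8282.
SE(β̂₁) = √(MSE/Sₓₓ) = √(90.8282/1150.3) = 0.280999.
t = 0.441 / 0.280999 = 1.5694.
df = n − 2 = 291.
One-sided p ≈ 0.0588, which is ≥ 0.05, so fail to reject H₀.
The data do not give significant evidence that the true slope on waist circumference is positive.

t = 1.5694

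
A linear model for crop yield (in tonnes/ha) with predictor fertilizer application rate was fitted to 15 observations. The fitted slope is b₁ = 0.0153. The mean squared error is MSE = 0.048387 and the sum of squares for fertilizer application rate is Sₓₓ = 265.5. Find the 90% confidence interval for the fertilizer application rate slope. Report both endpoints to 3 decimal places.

SE(b₁) = √(MSE/Sₓₓ) = √(0.048387/265.5) = 0.0134999.
df = n − 2 = 13.
t* = t_{0.05, 13} = 1.770933.
Margin = t* × SE = 1.770933 × 0.0134999 = 0.02391.
CI: 0.0153 ± 0.02391 → (-0.009, 0.039).
With 90% confidence, each one-unit increase in fertilizer application rate is associated with a change of between -0.009 and 0.039 tonnes/ha in crop yield.

(-0.009, 0.039)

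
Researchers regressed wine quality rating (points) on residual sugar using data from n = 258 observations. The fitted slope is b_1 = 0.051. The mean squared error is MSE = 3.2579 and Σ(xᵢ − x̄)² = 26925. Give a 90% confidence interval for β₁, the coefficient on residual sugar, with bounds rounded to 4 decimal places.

(0.0328, 0.0692)

SE(b_1) = √(MSE/Sₓₓ) = √(3.2579/26925) = 0.011.
df = n − 2 = 256.
t* = t_{0.05, 256} = 1.650828.
Margin = t* × SE = 1.650828 × 0.011 = 0.018159.
CI: 0.051 ± 0.018159 → (0.0328, 0.0692).
With 90% confidence, each one-unit increase in residual sugar is associated with a change of between 0.0328 and 0.0692 points in wine quality rating.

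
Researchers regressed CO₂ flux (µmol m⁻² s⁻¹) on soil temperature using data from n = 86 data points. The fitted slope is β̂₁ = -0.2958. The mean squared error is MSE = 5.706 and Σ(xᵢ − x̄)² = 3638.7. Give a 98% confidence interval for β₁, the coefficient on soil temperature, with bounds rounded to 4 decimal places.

SE(β̂₁) = √(MSE/Sₓₓ) = √(5.706/3638.7) = 0.0395998.
df = n − 2 = 84.
t* = t_{0.01, 84} = 2.371564.
Margin = t* × SE = 2.371564 × 0.0395998 = 0.093913.
CI: -0.2958 ± 0.093913 → (-0.3897, -0.2019).
With 98% confidence, each one-unit increase in soil temperature is associated with a change of between -0.3897 and -0.2019 µmol m⁻² s⁻¹ in CO₂ flux.

(-0.3897, -0.2019)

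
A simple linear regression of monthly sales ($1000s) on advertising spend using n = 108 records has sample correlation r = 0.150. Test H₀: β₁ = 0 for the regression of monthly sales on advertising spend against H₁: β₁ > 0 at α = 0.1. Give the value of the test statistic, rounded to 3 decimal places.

t = r·√(n − 2)/√(1 − r²) = 0.150·√106/√0.9775 = 1.562.
df = n − 2 = 106.
One-sided p ≈ 0.0606, which is < 0.1, so reject H₀.
There is evidence of a linear association between advertising spend and monthly sales.

t = 1.562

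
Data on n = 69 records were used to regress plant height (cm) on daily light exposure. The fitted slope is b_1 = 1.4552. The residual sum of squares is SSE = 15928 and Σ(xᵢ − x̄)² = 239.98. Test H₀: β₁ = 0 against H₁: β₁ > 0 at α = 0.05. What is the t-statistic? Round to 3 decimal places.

MSE = SSE/(n − 2) = 15928/67 = 237.731.
SE(b_1) = √(MSE/Sₓₓ) = √(237.731/239.98) = 0.995304.
t = 1.4552 / 0.995304 = 1.462.
df = n − 2 = 67.
One-sided p ≈ 0.0742, which is ≥ 0.05, so fail to reject H₀.
The data do not give significant evidence that the true slope on daily light exposure is positive.

t = 1.462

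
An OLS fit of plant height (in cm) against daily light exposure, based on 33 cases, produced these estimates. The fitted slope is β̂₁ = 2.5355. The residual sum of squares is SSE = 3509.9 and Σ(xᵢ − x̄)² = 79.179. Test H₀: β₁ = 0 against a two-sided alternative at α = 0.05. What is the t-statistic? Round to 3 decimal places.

t = 2.120

MSE = SSE/(n − 2) = 3509.9/31 = 113.223.
SE(β̂₁) = √(MSE/Sₓₓ) = √(113.223/79.179) = 1.19581.
t = 2.5355 / 1.19581 = 2.120.
df = n − 2 = 31.
Two-sided p ≈ 0.0421, which is < 0.05, so reject H₀.
There is evidence that daily light exposure is associated with plant height.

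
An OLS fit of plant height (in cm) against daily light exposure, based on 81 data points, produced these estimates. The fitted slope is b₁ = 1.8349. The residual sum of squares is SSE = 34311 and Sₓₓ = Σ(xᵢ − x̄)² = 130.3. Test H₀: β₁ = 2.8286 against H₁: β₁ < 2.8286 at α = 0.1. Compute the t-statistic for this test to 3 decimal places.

t = -0.544

MSE = SSE/(n − 2) = 34311/79 = 434.316.
SE(b₁) = √(MSE/Sₓₓ) = √(434.316/130.3) = 1.82571.
t = (1.8349 − 2.8286) / 1.82571 = -0.544.
df = n − 2 = 79.
One-sided p ≈ 0.2939, which is ≥ 0.1, so fail to reject H₀.
The data do not give significant evidence that the true slope on daily light exposure is below 2.8286 cm per unit.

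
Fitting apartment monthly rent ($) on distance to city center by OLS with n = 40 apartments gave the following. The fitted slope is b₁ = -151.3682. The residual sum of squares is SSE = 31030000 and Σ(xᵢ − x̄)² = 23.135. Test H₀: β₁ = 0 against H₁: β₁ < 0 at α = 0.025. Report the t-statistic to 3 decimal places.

t = -0.806

MSE = SSE/(n − 2) = 31030000/38 = 816579.
SE(b₁) = √(MSE/Sₓₓ) = √(816579/23.135) = 187.873.
t = -151.3682 / 187.873 = -0.806.
df = n − 2 = 38.
One-sided p ≈ 0.2127, which is ≥ 0.025, so fail to reject H₀.
The data do not give significant evidence that the true slope on distance to city center is negative.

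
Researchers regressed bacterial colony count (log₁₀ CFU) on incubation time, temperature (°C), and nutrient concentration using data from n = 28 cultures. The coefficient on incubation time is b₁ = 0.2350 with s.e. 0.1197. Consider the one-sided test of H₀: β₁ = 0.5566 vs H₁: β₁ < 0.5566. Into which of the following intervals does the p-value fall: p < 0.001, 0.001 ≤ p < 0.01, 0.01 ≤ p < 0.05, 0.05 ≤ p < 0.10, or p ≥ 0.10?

0.001 ≤ p < 0.01

t = (0.2350 − 0.5566) / 0.1197 = -2.687.
df = n − k − 1 = 28 − 3 − 1 = 24.
One-sided p = P(T_{24} < t) ≈ 0.0064.
So 0.001 ≤ p < 0.01.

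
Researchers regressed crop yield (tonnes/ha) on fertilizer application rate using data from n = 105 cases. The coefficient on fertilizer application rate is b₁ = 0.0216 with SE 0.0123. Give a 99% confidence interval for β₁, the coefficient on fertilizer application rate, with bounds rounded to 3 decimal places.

df = n − 2 = 105 − 2 = 103.
t* = t_{0.005, 103} = 2.624407.
Margin = t* × SE = 2.624407 × 0.0123 = 0.03228.
CI: 0.0216 ± 0.03228 → (-0.011, 0.054).
With 99% confidence, each one-unit increase in fertilizer application rate is associated with a change of between -0.011 and 0.054 tonnes/ha in crop yield.

(-0.011, 0.054)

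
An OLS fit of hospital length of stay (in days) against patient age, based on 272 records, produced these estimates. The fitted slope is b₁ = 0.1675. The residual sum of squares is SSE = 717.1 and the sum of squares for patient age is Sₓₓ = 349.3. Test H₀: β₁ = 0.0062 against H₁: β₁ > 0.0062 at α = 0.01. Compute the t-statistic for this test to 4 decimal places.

MSE = SSE/(n − 2) = 717.1/270 = 2.65593.
SE(b₁) = √(MSE/Sₓₓ) = √(2.65593/349.3) = 0.0871984.
t = (0.1675 − 0.0062) / 0.0871984 = 1.8498.
df = n − 2 = 270.
One-sided p ≈ 0.0327, which is ≥ 0.01, so fail to reject H₀.
The data do not give significant evidence that the true slope on patient age exceeds 0.0062 days per unit.

t = 1.8498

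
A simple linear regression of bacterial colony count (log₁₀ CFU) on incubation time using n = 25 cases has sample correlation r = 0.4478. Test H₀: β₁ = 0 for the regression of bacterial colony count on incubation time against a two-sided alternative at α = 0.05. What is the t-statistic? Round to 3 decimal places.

t = r·√(n − 2)/√(1 − r²) = 0.4478·√23/√0.799475 = 2.402.
df = n − 2 = 23.
Two-sided p ≈ 0.0248, which is < 0.05, so reject H₀.
There is evidence of a linear association between incubation time and bacterial colony count.

t = 2.402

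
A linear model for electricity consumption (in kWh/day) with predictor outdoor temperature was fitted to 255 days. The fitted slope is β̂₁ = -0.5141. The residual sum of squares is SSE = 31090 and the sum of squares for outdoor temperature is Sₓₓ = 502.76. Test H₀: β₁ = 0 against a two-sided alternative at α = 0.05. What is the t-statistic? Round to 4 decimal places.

MSE = SSE/(n − 2) = 31090/253 = 122.885.
SE(β̂₁) = √(MSE/Sₓₓ) = √(122.885/502.76) = 0.49439.
t = -0.5141 / 0.49439 = -1.0399.
df = n − 2 = 253.
Two-sided p ≈ 0.2994, which is ≥ 0.05, so fail to reject H₀.
The data do not give significant evidence of an association between outdoor temperature and electricity consumption.

t = -1.0399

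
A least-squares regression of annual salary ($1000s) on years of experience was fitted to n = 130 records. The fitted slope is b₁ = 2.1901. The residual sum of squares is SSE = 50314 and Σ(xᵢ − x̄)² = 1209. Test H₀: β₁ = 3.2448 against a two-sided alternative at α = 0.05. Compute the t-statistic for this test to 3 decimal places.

t = -1.850

MSE = SSE/(n − 2) = 50314/128 = 393.078.
SE(b₁) = √(MSE/Sₓₓ) = √(393.078/1209) = 0.570199.
t = (2.1901 − 3.2448) / 0.570199 = -1.850.
df = n − 2 = 128.
Two-sided p ≈ 0.0667, which is ≥ 0.05, so fail to reject H₀.
The data are consistent with a true slope of 3.2448 $1000s per unit of years of experience.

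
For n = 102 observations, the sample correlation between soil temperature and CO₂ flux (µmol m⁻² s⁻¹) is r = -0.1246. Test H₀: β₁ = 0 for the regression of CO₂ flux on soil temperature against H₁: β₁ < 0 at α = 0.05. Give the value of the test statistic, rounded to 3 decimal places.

t = r·√(n − 2)/√(1 − r²) = -0.1246·√100/√0.984475 = -1.256.
df = n − 2 = 100.
One-sided p ≈ 0.1061, which is ≥ 0.05, so fail to reject H₀.
The data do not give significant evidence of a linear association between soil temperature and CO₂ flux.

t = -1.256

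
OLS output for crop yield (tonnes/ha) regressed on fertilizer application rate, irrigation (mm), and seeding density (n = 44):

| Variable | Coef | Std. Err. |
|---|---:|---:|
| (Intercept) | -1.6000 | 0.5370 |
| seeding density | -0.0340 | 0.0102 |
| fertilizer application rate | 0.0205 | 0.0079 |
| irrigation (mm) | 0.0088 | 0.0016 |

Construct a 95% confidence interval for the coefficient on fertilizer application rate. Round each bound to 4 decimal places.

Read off: b = 0.0205, SE = 0.0079 for fertilizer application rate.
df = n − k − 1 = 44 − 3 − 1 = 40.
t* = t_{0.025, 40} = 2.021075.
Margin = t* × SE = 2.021075 × 0.0079 = 0.015966.
CI: 0.0205 ± 0.015966 → (0.0045, 0.0365).

(0.0045, 0.0365)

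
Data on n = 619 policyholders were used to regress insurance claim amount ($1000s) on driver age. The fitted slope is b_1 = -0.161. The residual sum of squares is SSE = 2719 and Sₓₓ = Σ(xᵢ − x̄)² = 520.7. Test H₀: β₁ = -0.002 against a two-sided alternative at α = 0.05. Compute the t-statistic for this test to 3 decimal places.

MSE = SSE/(n − 2) = 2719/617 = 4.40681.
SE(b_1) = √(MSE/Sₓₓ) = √(4.40681/520.7) = 0.0919958.
t = (-0.161 − (-0.002)) / 0.0919958 = -1.728.
df = n − 2 = 617.
Two-sided p ≈ 0.0844, which is ≥ 0.05, so fail to reject H₀.
The data are consistent with a true slope of -0.002 $1000s per unit of driver age.

t = -1.728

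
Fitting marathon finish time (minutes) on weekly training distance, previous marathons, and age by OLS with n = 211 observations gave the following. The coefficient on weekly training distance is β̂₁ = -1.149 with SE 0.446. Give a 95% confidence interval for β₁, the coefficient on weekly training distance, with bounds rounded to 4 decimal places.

df = n − k − 1 = 211 − 3 − 1 = 207.
t* = t_{0.025, 207} = 1.97149.
Margin = t* × SE = 1.97149 × 0.446 = 0.879285.
CI: -1.149 ± 0.879285 → (-2.0283, -0.2697).
With 95% confidence, each one-unit increase in weekly training distance is associated with a change of between -2.0283 and -0.2697 minutes in marathon finish time, holding the other predictors fixed.

(-2.0283, -0.2697)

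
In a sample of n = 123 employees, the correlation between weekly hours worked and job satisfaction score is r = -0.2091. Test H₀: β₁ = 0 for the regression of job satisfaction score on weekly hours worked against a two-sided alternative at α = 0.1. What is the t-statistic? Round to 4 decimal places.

t = r·√(n − 2)/√(1 − r²) = -0.2091·√121/√0.956277 = -2.3521.
df = n − 2 = 121.
Two-sided p ≈ 0.0203, which is < 0.1, so reject H₀.
There is evidence of a linear association between weekly hours worked and job satisfaction score.

t = -2.3521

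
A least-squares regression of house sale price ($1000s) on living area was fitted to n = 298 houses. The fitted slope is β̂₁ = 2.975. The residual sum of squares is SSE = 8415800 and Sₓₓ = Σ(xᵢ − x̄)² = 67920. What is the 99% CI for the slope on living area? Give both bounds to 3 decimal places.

MSE = SSE/(n − 2) = 8415800/296 = 28431.8.
SE(β̂₁) = √(MSE/Sₓₓ) = √(28431.8/67920) = 0.646998.
df = n − 2 = 296.
t* = t_{0.005, 296} = 2.592541.
Margin = t* × SE = 2.592541 × 0.646998 = 1.67737.
CI: 2.975 ± 1.67737 → (1.298, 4.652).
With 99% confidence, each one-unit increase in living area is associated with a change of between 1.298 and 4.652 $1000s in house sale price.

(1.298, 4.652)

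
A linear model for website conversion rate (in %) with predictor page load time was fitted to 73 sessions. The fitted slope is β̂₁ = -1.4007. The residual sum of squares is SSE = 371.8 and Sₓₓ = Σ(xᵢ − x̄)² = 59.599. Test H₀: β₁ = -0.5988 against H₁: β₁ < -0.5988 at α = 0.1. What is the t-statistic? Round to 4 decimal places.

MSE = SSE/(n − 2) = 371.8/71 = 5.23662.
SE(β̂₁) = √(MSE/Sₓₓ) = √(5.23662/59.599) = 0.296419.
t = (-1.4007 − (-0.5988)) / 0.296419 = -2.7053.
df = n − 2 = 71.
One-sided p ≈ 0.0043, which is < 0.1, so reject H₀.
There is evidence that the true slope on page load time is below -0.5988 % per unit.

t = -2.7053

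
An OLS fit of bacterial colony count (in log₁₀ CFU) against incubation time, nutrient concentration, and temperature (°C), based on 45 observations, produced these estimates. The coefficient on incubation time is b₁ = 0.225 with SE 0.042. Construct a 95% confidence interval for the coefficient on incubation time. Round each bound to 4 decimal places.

df = n − k − 1 = 45 − 3 − 1 = 41.
t* = t_{0.025, 41} = 2.019541.
Margin = t* × SE = 2.019541 × 0.042 = 0.084821.
CI: 0.225 ± 0.084821 → (0.1402, 0.3098).
With 95% confidence, each one-unit increase in incubation time is associated with a change of between 0.1402 and 0.3098 log₁₀ CFU in bacterial colony count, holding the other predictors fixed.

(0.1402, 0.3098)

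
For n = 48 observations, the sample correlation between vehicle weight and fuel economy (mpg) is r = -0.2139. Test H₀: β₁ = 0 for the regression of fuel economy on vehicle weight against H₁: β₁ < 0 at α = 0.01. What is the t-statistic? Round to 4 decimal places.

t = r·√(n − 2)/√(1 − r²) = -0.2139·√46/√0.954247 = -1.4851.
df = n − 2 = 46.
One-sided p ≈ 0.0722, which is ≥ 0.01, so fail to reject H₀.
The data do not give significant evidence of a linear association between vehicle weight and fuel economy.

t = -1.4851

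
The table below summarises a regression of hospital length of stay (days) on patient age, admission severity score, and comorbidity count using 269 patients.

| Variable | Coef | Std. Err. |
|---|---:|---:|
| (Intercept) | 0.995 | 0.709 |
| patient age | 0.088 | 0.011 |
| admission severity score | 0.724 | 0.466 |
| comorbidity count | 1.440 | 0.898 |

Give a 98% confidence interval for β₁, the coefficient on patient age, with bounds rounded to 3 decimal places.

(0.062, 0.114)

Read off: b = 0.088, SE = 0.011 for patient age.
df = n − k − 1 = 269 − 3 − 1 = 265.
t* = t_{0.01, 265} = 2.340502.
Margin = t* × SE = 2.340502 × 0.011 = 0.02575.
CI: 0.088 ± 0.02575 → (0.062, 0.114).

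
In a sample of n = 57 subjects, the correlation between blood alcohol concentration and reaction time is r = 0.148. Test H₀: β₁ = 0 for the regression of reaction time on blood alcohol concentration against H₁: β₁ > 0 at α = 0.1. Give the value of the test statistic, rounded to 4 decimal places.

t = r·√(n − 2)/√(1 − r²) = 0.148·√55/√0.978096 = 1.1098.
df = n − 2 = 55.
One-sided p ≈ 0.1360, which is ≥ 0.1, so fail to reject H₀.
The data do not give significant evidence of a linear association between blood alcohol concentration and reaction time.

t = 1.1098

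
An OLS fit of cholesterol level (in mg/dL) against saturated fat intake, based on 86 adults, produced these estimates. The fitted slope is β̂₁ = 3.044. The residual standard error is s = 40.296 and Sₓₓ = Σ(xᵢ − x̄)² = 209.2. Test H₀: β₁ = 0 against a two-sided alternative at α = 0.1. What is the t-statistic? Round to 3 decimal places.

t = 1.093

SE(β̂₁) = s/√Sₓₓ = 40.296/√209.2 = 2.786.
t = 3.044 / 2.786 = 1.093.
df = n − 2 = 84.
Two-sided p ≈ 0.2777, which is ≥ 0.1, so fail to reject H₀.
The data do not give significant evidence of an association between saturated fat intake and cholesterol level.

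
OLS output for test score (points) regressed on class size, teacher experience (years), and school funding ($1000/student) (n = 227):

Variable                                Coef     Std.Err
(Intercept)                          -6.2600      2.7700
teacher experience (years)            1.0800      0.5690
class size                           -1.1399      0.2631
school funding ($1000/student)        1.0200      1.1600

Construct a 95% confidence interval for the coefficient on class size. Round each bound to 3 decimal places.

(-1.658, -0.621)

Read off: b = -1.1399, SE = 0.2631 for class size.
df = n − k − 1 = 227 − 3 − 1 = 223.
t* = t_{0.025, 223} = 1.970659.
Margin = t* × SE = 1.970659 × 0.2631 = 0.51848.
CI: -1.1399 ± 0.51848 → (-1.658, -0.621).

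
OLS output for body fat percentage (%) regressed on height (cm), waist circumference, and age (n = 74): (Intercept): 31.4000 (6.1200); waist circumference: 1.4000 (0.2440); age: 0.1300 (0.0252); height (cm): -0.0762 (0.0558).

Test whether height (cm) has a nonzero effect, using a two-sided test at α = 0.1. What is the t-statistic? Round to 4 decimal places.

Read off: b = -0.0762, SE = 0.0558 for height (cm).
H₀: β₁ = 0 vs H₁: β₁ ≠ 0.
t = -0.0762 / 0.0558 = -1.3656.
df = n − k − 1 = 74 − 3 − 1 = 70.
Two-sided p ≈ 0.1764, which is ≥ 0.1, so fail to reject H₀.
The data do not give significant evidence of an association between height (cm) and body fat percentage, after adjusting for the other predictors.

t = -1.3656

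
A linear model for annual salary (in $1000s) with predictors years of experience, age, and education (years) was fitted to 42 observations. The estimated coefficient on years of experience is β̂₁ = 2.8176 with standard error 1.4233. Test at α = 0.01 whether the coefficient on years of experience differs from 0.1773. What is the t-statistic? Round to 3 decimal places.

H₀: β₁ = 0.1773 vs H₁: β₁ ≠ 0.1773.
t = (β̂₁ − β₁⁰)/SE = (2.8176 − 0.1773) / 1.4233 = 1.855.
df = n − k − 1 = 42 − 3 − 1 = 38.
Two-sided p ≈ 0.0714, which is ≥ 0.01, so fail to reject H₀.
The data are consistent with a true slope of 0.1773 $1000s per unit of years of experience, holding the other predictors fixed.

t = 1.855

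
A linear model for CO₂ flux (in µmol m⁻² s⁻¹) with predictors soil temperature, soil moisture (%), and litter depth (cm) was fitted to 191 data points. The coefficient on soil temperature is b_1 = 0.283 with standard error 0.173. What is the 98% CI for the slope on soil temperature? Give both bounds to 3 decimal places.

df = n − k − 1 = 191 − 3 − 1 = 187.
t* = t_{0.01, 187} = 2.346454.
Margin = t* × SE = 2.346454 × 0.173 = 0.40594.
CI: 0.283 ± 0.40594 → (-0.123, 0.689).
With 98% confidence, each one-unit increase in soil temperature is associated with a change of between -0.123 and 0.689 µmol m⁻² s⁻¹ in CO₂ flux, holding the other predictors fixed.

(-0.123, 0.689)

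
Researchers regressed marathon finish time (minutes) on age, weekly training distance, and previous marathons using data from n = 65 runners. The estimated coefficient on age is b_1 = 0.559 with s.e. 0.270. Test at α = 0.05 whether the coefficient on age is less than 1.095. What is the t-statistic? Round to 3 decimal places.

t = -1.985

H₀: β₁ = 1.095 vs H₁: β₁ < 1.095.
t = (b_1 − β₁⁰)/SE = (0.559 − 1.095) / 0.270 = -1.985.
df = n − k − 1 = 65 − 3 − 1 = 61.
One-sided p ≈ 0.0258, which is < 0.05, so reject H₀.
There is evidence that the true slope on age is below 1.095 minutes per unit, holding the other predictors fixed.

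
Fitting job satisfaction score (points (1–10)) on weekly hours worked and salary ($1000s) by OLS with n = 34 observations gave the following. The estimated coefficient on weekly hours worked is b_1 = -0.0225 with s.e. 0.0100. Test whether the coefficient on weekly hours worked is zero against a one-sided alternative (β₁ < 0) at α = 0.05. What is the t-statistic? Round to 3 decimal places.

H₀: β₁ = 0 vs H₁: β₁ < 0.
t = (b_1 − β₁⁰)/SE = -0.0225 / 0.0100 = -2.250.
df = n − k − 1 = 34 − 2 − 1 = 31.
One-sided p ≈ 0.0158, which is < 0.05, so reject H₀.
There is evidence that the true slope on weekly hours worked is negative, holding the other predictors fixed.

t = -2.250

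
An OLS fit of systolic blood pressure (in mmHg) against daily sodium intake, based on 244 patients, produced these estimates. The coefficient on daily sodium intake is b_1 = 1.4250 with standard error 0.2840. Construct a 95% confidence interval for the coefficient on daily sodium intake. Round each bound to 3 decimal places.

df = n − 2 = 244 − 2 = 242.
t* = t_{0.025, 242} = 1.969815.
Margin = t* × SE = 1.969815 × 0.2840 = 0.55943.
CI: 1.4250 ± 0.55943 → (0.866, 1.984).
With 95% confidence, each one-unit increase in daily sodium intake is associated with a change of between 0.866 and 1.984 mmHg in systolic blood pressure.

(0.866, 1.984)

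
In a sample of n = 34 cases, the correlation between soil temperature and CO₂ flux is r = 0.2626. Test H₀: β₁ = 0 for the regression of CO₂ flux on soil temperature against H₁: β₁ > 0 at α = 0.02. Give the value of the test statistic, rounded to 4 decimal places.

t = r·√(n − 2)/√(1 − r²) = 0.2626·√32/√0.931041 = 1.5395.
df = n − 2 = 32.
One-sided p ≈ 0.0668, which is ≥ 0.02, so fail to reject H₀.
The data do not give significant evidence of a linear association between soil temperature and CO₂ flux.

t = 1.5395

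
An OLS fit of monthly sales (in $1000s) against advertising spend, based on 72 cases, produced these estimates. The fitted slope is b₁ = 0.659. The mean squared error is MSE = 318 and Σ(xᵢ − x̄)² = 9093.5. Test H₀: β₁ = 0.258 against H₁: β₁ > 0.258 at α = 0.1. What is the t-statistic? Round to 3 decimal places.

SE(b₁) = √(MSE/Sₓₓ) = √(318/9093.5) = 0.187003.
t = (0.659 − 0.258) / 0.187003 = 2.144.
df = n − 2 = 70.
One-sided p ≈ 0.0177, which is < 0.1, so reject H₀.
There is evidence that the true slope on advertising spend exceeds 0.258 $1000s per unit.

t = 2.144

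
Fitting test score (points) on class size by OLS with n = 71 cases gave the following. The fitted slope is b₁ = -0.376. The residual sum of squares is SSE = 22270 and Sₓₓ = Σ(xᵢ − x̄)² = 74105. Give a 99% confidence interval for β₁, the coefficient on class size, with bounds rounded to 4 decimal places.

MSE = SSE/(n − 2) = 22270/69 = 322.754.
SE(b₁) = √(MSE/Sₓₓ) = √(322.754/74105) = 0.0659951.
df = n − 2 = 69.
t* = t_{0.005, 69} = 2.648977.
Margin = t* × SE = 2.648977 × 0.0659951 = 0.174820.
CI: -0.376 ± 0.174820 → (-0.5508, -0.2012).
With 99% confidence, each one-unit increase in class size is associated with a change of between -0.5508 and -0.2012 points in test score.

(-0.5508, -0.2012)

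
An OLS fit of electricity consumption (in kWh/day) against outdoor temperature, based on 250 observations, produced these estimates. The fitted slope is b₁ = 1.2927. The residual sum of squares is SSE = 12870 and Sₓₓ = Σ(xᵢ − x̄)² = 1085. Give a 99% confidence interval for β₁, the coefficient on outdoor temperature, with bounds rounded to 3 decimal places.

(0.725, 1.860)

MSE = SSE/(n − 2) = 12870/248 = 51.8952.
SE(b₁) = √(MSE/Sₓₓ) = √(51.8952/1085) = 0.2187.
df = n − 2 = 248.
t* = t_{0.005, 248} = 2.595799.
Margin = t* × SE = 2.595799 × 0.2187 = 0.56770.
CI: 1.2927 ± 0.56770 → (0.725, 1.860).
With 99% confidence, each one-unit increase in outdoor temperature is associated with a change of between 0.725 and 1.860 kWh/day in electricity consumption.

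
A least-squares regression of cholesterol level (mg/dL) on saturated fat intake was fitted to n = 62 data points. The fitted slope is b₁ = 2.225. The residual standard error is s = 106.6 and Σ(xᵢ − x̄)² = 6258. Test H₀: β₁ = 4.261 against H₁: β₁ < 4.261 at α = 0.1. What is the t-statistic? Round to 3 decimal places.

SE(b₁) = s/√Sₓₓ = 106.6/√6258 = 1.34753.
t = (2.225 − 4.261) / 1.34753 = -1.511.
df = n − 2 = 60.
One-sided p ≈ 0.0680, which is < 0.1, so reject H₀.
There is evidence that the true slope on saturated fat intake is below 4.261 mg/dL per unit.

t = -1.511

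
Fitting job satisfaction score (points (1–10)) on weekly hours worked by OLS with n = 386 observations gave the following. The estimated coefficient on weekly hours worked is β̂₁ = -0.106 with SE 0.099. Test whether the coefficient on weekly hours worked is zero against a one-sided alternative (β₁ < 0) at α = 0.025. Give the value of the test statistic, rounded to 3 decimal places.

H₀: β₁ = 0 vs H₁: β₁ < 0.
t = (β̂₁ − β₁⁰)/SE = -0.106 / 0.099 = -1.071.
df = n − 2 = 386 − 2 = 384.
One-sided p ≈ 0.1425, which is ≥ 0.025, so fail to reject H₀.
The data do not give significant evidence that the true slope on weekly hours worked is negative.

t = -1.071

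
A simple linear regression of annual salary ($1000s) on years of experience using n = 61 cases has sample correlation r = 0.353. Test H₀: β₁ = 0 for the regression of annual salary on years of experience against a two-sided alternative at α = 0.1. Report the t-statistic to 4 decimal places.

t = r·√(n − 2)/√(1 − r²) = 0.353·√59/√0.875391 = 2.8980.
df = n − 2 = 59.
Two-sided p ≈ 0.0053, which is < 0.1, so reject H₀.
There is evidence of a linear association between years of experience and annual salary.

t = 2.8980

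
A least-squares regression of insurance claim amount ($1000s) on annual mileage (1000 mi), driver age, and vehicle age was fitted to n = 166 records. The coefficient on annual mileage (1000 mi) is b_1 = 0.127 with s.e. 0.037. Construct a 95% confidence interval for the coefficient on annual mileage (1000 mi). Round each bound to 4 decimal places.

df = n − k − 1 = 166 − 3 − 1 = 162.
t* = t_{0.025, 162} = 1.974716.
Margin = t* × SE = 1.974716 × 0.037 = 0.073064.
CI: 0.127 ± 0.073064 → (0.0539, 0.2001).
With 95% confidence, each one-unit increase in annual mileage (1000 mi) is associated with a change of between 0.0539 and 0.2001 $1000s in insurance claim amount, holding the other predictors fixed.

(0.0539, 0.2001)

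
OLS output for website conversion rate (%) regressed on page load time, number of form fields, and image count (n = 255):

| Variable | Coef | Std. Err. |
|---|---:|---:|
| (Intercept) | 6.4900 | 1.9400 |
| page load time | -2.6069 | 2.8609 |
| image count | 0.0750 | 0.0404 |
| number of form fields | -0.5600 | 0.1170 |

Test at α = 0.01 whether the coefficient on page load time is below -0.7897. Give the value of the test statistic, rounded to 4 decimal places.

t = -0.6352

Read off: b = -2.6069, SE = 2.8609 for page load time.
H₀: β₁ = -0.7897 vs H₁: β₁ < -0.7897.
t = (-2.6069 − (-0.7897)) / 2.8609 = -0.6352.
df = n − k − 1 = 255 − 3 − 1 = 251.
One-sided p ≈ 0.2629, which is ≥ 0.01, so fail to reject H₀.
The data do not give significant evidence that the true slope on page load time is below -0.7897 % per unit, holding the other predictors fixed.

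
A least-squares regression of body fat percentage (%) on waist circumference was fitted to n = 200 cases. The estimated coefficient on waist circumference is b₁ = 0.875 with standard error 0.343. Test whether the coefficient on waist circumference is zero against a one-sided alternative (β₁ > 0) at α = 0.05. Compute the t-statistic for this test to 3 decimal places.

t = 2.551

H₀: β₁ = 0 vs H₁: β₁ > 0.
t = (b₁ − β₁⁰)/SE = 0.875 / 0.343 = 2.551.
df = n − 2 = 200 − 2 = 198.
One-sided p ≈ 0.0057, which is < 0.05, so reject H₀.
There is evidence that the true slope on waist circumference is positive.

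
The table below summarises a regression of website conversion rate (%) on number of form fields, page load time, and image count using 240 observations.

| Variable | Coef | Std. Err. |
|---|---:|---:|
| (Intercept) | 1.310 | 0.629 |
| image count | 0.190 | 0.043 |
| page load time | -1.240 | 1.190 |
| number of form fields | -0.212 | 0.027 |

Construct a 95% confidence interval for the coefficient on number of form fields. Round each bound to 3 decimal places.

Read off: b = -0.212, SE = 0.027 for number of form fields.
df = n − k − 1 = 240 − 3 − 1 = 236.
t* = t_{0.025, 236} = 1.970067.
Margin = t* × SE = 1.970067 × 0.027 = 0.05319.
CI: -0.212 ± 0.05319 → (-0.265, -0.159).

(-0.265, -0.159)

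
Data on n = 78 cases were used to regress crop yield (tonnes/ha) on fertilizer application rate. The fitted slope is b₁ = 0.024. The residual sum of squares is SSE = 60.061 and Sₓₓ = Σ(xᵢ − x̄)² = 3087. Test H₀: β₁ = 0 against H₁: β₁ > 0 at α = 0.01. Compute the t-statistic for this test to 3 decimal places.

MSE = SSE/(n − 2) = 60.061/76 = 0.790276.
SE(b₁) = √(MSE/Sₓₓ) = √(0.790276/3087) = 0.016.
t = 0.024 / 0.016 = 1.500.
df = n − 2 = 76.
One-sided p ≈ 0.0689, which is ≥ 0.01, so fail to reject H₀.
The data do not give significant evidence that the true slope on fertilizer application rate is positive.

t = 1.500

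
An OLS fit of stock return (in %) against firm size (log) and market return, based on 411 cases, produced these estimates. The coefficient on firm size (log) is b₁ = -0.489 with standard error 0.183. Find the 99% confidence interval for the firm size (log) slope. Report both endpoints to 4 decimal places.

(-0.9626, -0.0154)

df = n − k − 1 = 411 − 2 − 1 = 408.
t* = t_{0.005, 408} = 2.587933.
Margin = t* × SE = 2.587933 × 0.183 = 0.473592.
CI: -0.489 ± 0.473592 → (-0.9626, -0.0154).
With 99% confidence, each one-unit increase in firm size (log) is associated with a change of between -0.9626 and -0.0154 % in stock return, holding the other predictors fixed.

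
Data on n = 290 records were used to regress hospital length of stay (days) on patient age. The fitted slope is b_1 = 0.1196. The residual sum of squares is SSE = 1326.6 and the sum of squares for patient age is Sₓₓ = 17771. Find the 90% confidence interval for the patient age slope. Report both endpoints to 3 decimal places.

MSE = SSE/(n − 2) = 1326.6/288 = 4.60625.
SE(b_1) = √(MSE/Sₓₓ) = √(4.60625/17771) = 0.0160997.
df = n − 2 = 288.
t* = t_{0.05, 288} = 1.650162.
Margin = t* × SE = 1.650162 × 0.0160997 = 0.02657.
CI: 0.1196 ± 0.02657 → (0.093, 0.146).
With 90% confidence, each one-unit increase in patient age is associated with a change of between 0.093 and 0.146 days in hospital length of stay.

(0.093, 0.146)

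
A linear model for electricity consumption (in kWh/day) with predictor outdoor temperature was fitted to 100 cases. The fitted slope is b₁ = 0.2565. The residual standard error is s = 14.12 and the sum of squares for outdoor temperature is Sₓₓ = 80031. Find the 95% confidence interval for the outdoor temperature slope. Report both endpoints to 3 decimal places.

(0.157, 0.356)

SE(b₁) = s/√Sₓₓ = 14.12/√80031 = 0.0499121.
df = n − 2 = 98.
t* = t_{0.025, 98} = 1.984467.
Margin = t* × SE = 1.984467 × 0.0499121 = 0.09905.
CI: 0.2565 ± 0.09905 → (0.157, 0.356).
With 95% confidence, each one-unit increase in outdoor temperature is associated with a change of between 0.157 and 0.356 kWh/day in electricity consumption.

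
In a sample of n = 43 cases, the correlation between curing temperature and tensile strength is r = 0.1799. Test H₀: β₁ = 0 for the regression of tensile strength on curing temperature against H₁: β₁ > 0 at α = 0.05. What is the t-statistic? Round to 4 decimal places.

t = 1.1710

t = r·√(n − 2)/√(1 − r²) = 0.1799·√41/√0.967636 = 1.1710.
df = n − 2 = 41.
One-sided p ≈ 0.1242, which is ≥ 0.05, so fail to reject H₀.
The data do not give significant evidence of a linear association between curing temperature and tensile strength.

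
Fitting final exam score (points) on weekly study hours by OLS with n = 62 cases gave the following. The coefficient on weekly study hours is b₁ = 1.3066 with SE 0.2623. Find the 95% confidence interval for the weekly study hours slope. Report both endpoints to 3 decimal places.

(0.782, 1.831)

df = n − 2 = 62 − 2 = 60.
t* = t_{0.025, 60} = 2.000298.
Margin = t* × SE = 2.000298 × 0.2623 = 0.52468.
CI: 1.3066 ± 0.52468 → (0.782, 1.831).
With 95% confidence, each one-unit increase in weekly study hours is associated with a change of between 0.782 and 1.831 points in final exam score.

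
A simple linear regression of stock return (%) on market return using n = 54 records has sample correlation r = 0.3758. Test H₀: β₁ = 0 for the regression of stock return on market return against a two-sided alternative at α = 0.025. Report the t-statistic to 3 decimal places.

t = r·√(n − 2)/√(1 − r²) = 0.3758·√52/√0.858774 = 2.924.
df = n − 2 = 52.
Two-sided p ≈ 0.0051, which is < 0.025, so reject H₀.
There is evidence of a linear association between market return and stock return.

t = 2.924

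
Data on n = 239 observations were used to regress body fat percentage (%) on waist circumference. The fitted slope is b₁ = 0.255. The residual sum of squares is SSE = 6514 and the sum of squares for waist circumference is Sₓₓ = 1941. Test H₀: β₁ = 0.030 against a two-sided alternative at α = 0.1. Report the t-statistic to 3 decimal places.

t = 1.891

MSE = SSE/(n − 2) = 6514/237 = 27.4852.
SE(b₁) = √(MSE/Sₓₓ) = √(27.4852/1941) = 0.118997.
t = (0.255 − 0.030) / 0.118997 = 1.891.
df = n − 2 = 237.
Two-sided p ≈ 0.0599, which is < 0.1, so reject H₀.
There is evidence that the true slope on waist circumference differs from 0.030 % per unit.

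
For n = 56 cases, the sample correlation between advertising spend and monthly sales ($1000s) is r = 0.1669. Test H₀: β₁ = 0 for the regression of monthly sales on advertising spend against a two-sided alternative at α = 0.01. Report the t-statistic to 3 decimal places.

t = r·√(n − 2)/√(1 − r²) = 0.1669·√54/√0.972144 = 1.244.
df = n − 2 = 54.
Two-sided p ≈ 0.2189, which is ≥ 0.01, so fail to reject H₀.
The data do not give significant evidence of a linear association between advertising spend and monthly sales.

t = 1.244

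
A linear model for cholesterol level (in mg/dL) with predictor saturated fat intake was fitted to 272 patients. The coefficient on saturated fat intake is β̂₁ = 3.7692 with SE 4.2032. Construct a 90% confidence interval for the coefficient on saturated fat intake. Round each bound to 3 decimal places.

(-3.168, 10.707)

df = n − 2 = 272 − 2 = 270.
t* = t_{0.05, 270} = 1.650517.
Margin = t* × SE = 1.650517 × 4.2032 = 6.93745.
CI: 3.7692 ± 6.93745 → (-3.168, 10.707).
With 90% confidence, each one-unit increase in saturated fat intake is associated with a change of between -3.168 and 10.707 mg/dL in cholesterol level.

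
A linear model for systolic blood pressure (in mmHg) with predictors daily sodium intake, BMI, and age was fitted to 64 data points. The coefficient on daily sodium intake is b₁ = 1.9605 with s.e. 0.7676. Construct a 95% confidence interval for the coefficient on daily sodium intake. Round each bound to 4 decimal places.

df = n − k − 1 = 64 − 3 − 1 = 60.
t* = t_{0.025, 60} = 2.000298.
Margin = t* × SE = 2.000298 × 0.7676 = 1.535429.
CI: 1.9605 ± 1.535429 → (0.4251, 3.4959).
With 95% confidence, each one-unit increase in daily sodium intake is associated with a change of between 0.4251 and 3.4959 mmHg in systolic blood pressure, holding the other predictors fixed.

(0.4251, 3.4959)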